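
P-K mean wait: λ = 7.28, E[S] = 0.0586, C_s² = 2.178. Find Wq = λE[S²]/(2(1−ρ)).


ρ = λ·E[S] = 7.28·0.0586 = 0.4266
E[S²] = E[S]²(1+C_s²) = 0.0586²·(1+2.178) = 0.010913
Wq = λ·E[S²]/(2(1−ρ)) = 7.28·0.010913/(2·0.5734) = 0.06928 hr

Final: 0.06928 hr


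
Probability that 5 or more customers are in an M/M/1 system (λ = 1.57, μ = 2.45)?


ρ = 1.57/2.45 = 0.6408
P(N ≥ n) = ρ^n = 0.6408^5 = 0.108061

Final: 0.108061


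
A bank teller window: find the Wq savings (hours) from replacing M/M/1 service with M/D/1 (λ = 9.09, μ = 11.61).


ρ = 9.09/11.61 = 0.7829
Wq(M/M/1) = ρ/(μ−λ) = 0.7829/2.52 = 0.31069 hr
Wq(M/D/1) = ρ/(2(μ−λ)) = 0.15535 hr
Savings = 0.31069 − 0.15535 = 0.15535 hr

Final: 0.15535 hr


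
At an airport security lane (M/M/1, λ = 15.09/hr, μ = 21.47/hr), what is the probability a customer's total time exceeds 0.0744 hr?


W ~ Exponential(μ−λ) for M/M/1.
μ − λ = 21.47 − 15.09 = 6.3800
P(W > t) = e^{−(μ−λ)t} = e^{−0.4747} = 0.622089

Final: 0.622089


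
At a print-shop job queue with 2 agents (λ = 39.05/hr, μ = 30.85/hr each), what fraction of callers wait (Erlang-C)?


a = λ/μ = 1.2658; ρ = a/2 = 0.6329
P₀ = 0.224814 (from M/M/c formula)
C(c,a) = [a^c/(c!(1−ρ))]·P₀ = [1.60226/(2·0.3671)]·0.224814
= 2.18232·0.224814 = 0.490616

Final: 0.490616


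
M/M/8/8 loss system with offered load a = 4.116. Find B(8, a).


B(c,a) = (a^c/c!) / Σ_{k=0}^{c} a^k/k!
a^8/8! = 2.043066
Σ terms (k=0..8): 1.00000 + 4.11600 + 8.47073 + 11.62184 + 11.95887 + 9.84454 + 6.75336 + 3.97097 + 2.04307 = 59.779379
B = 2.043066/59.779379 = 0.034177

Final: 0.034177


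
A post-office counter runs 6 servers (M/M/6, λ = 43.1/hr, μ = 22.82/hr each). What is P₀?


a = λ/μ = 43.1/22.82 = 1.8887; ρ = a/c = 0.3148
Σ_{k=0}^{5} a^k/k! (terms k=0..5) = 1.00000 + 1.88869 + 1.78358 + 1.12288 + 0.53019 + 0.20028 = 6.52563
Tail: a^6/(6!(1−ρ)) = 45.39100/(720·0.6852) = 0.09200
P₀ = 1/(6.52563 + 0.09200) = 1/6.61763 = 0.151111

Final: 0.151111


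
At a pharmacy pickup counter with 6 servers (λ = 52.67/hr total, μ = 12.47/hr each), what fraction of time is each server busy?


ρ = λ/(cμ) = 52.67/(6·12.47) = 52.67/74.82 = 0.7040

Final: 0.7040


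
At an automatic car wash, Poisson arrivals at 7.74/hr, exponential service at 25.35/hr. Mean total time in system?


W = 1/(μ−λ) = 1/(25.35 − 7.74) = 1/17.61 = 0.05679 hr

Final: 0.05679 hr


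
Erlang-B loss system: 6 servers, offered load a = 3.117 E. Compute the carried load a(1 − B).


B(6,3.117) = 0.058750 (Erlang-B)
Carried load = a(1 − B) = 3.117·(1 − 0.058750) = 3.117·0.941250 = 2.9339 E

Final: 2.9339 Erlangs


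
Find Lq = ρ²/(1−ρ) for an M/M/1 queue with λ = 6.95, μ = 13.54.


ρ = 6.95/13.54 = 0.5133
Lq = ρ²/(1−ρ) = 0.2635/0.4867 = 0.5413

Final: 0.5413


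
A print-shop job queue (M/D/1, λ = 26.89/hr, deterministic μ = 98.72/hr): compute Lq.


ρ = 26.89/98.72 = 0.2724
M/D/1: Lq = ρ²/(2(1−ρ)) = 0.07419/(2·0.7276) = 0.05098

Final: 0.05098


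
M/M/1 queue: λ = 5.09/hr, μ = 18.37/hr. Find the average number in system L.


ρ = λ/μ = 5.09/18.37 = 0.2771
L = ρ/(1−ρ) = 0.2771/(1 − 0.2771) = 0.2771/0.7229 = 0.3833

Final: 0.3833


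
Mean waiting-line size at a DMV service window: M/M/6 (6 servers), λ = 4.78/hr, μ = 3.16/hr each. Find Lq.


a = λ/μ = 1.5127; ρ = a/6 = 0.2521
P₀ = 0.220265
Lq = P₀·a^c·ρ / (c!·(1−ρ)²) = 0.220265·11.97967·0.2521/(720·0.55934)
= 0.001652

Final: 0.001652


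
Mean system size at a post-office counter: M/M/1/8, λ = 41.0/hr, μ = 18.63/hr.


ρ = 41.0/18.63 = 2.2008
L = ρ[1 − (K+1)ρ^K + Kρ^(K+1)] / [(1−ρ)(1−ρ^(K+1))]
Numerator: 2.2008·(1 − 9·550.260090 + 8·1210.985705) = 10423.958025
Denominator: (-1.2008)·(-1209.985705) = 1452.892121
L = 10423.958025/1452.892121 = 7.1746

Final: 7.1746


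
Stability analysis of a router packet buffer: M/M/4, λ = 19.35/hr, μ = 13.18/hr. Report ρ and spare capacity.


Total capacity cμ = 4·13.18 = 52.72/hr
ρ = λ/(cμ) = 19.35/52.72 = 0.3670
Stable ⇔ ρ < 1: YES
Spare capacity = cμ − λ = 52.72 − 19.35 = 33.37/hr

Final: ρ = 0.3670; stable; margin = 33.37/hr


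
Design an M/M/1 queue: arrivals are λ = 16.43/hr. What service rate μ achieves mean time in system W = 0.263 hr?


W = 1/(μ−λ) ⇒ μ − λ = 1/W = 1/0.263 = 3.8023
μ = λ + 1/W = 16.43 + 3.8023 = 20.2323 per hr

Final: 20.2323 /hr


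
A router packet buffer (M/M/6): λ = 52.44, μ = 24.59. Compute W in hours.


a = 2.1326; ρ = 0.3554; P₀ = 0.118273
Lq = P₀·a^c·ρ/(c!(1−ρ)²) = 0.01322
Wq = Lq/λ = 0.01322/52.44 = 0.0002521 hr
W = Wq + 1/μ = 0.0002521 + 0.04067 = 0.04092 hr

Final: 0.04092 hr


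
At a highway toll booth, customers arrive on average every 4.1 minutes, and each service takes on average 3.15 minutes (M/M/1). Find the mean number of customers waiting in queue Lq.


λ = 60/4.1 = 14.6341 /hr
μ = 60/3.15 = 19.0476 /hr
ρ = λ/μ = 14.6341/19.0476 = 0.7683
Lq = ρ²/(1−ρ) = 0.5903/0.2317 = 2.5475

Final: 2.5475


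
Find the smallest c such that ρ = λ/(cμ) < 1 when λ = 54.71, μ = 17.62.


Stability requires cμ > λ ⇔ c > λ/μ.
λ/μ = 54.71/17.62 = 3.1050
Minimum integer c = ⌊3.1050⌋ + 1 = 4
Check: 4·17.62 = 70.48 > 54.71, while 3·17.62 = 52.86 ≤ 54.71

Final: 4 servers


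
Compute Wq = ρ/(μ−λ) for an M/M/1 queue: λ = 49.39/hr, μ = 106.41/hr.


ρ = 49.39/106.41 = 0.4641
Wq = ρ/(μ−λ) = 0.4641/(106.41 − 49.39) = 0.4641/57.02 = 0.008140 hr

Final: 0.008140 hr


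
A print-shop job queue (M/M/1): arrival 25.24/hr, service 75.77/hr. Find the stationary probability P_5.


ρ = 25.24/75.77 = 0.3331
P_n = (1−ρ)·ρ^n = (1 − 0.3331)·0.3331^5 = 0.6669·0.004102 = 0.002735

Final: 0.002735


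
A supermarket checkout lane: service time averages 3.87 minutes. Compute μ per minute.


μ = 1/(service time) in consistent units.
1 minute = 1 min, so μ = 1/3.87 = 0.2584 per minute

Final: 0.2584 /min


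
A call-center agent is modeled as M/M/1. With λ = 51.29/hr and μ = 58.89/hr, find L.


ρ = λ/μ = 51.29/58.89 = 0.8709
L = ρ/(1−ρ) = 0.8709/(1 − 0.8709) = 0.8709/0.1291 = 6.7487

Final: 6.7487


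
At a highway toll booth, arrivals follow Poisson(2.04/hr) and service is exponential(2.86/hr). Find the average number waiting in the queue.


ρ = 2.04/2.86 = 0.7133
Lq = ρ²/(1−ρ) = 0.5088/0.2867 = 1.7745

Final: 1.7745


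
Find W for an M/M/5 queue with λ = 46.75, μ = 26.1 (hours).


a = 1.7912; ρ = 0.3582; P₀ = 0.166072
Lq = P₀·a^c·ρ/(c!(1−ρ)²) = 0.02219
Wq = Lq/λ = 0.02219/46.75 = 0.0004747 hr
W = Wq + 1/μ = 0.0004747 + 0.03831 = 0.03879 hr

Final: 0.03879 hr


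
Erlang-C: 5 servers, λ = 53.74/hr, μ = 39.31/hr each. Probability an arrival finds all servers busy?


a = λ/μ = 1.3671; ρ = a/5 = 0.2734
P₀ = 0.254604 (from M/M/c formula)
C(c,a) = [a^c/(c!(1−ρ))]·P₀ = [4.77500/(120·0.7266)]·0.254604
= 0.05477·0.254604 = 0.013943

Final: 0.013943


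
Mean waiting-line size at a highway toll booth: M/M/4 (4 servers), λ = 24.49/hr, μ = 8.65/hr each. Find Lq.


a = λ/μ = 2.8312; ρ = a/4 = 0.7078
P₀ = 0.048114
Lq = P₀·a^c·ρ / (c!·(1−ρ)²) = 0.048114·64.25260·0.7078/(24·0.08538)
= 1.06787

Final: 1.06787


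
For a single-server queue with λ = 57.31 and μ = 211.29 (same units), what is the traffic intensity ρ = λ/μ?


ρ = λ/μ = 57.31/211.29 = 0.2712

Final: 0.2712


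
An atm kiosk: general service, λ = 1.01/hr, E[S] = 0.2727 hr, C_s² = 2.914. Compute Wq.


ρ = λ·E[S] = 1.01·0.2727 = 0.2754
E[S²] = E[S]²(1+C_s²) = 0.2727²·(1+2.914) = 0.291066
Wq = λ·E[S²]/(2(1−ρ)) = 1.01·0.291066/(2·0.7246) = 0.20286 hr

Final: 0.20286 hr


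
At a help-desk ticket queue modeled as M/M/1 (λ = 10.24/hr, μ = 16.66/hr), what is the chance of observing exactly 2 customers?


ρ = 10.24/16.66 = 0.6146
P_n = (1−ρ)·ρ^n = (1 − 0.6146)·0.6146^2 = 0.3854·0.377790 = 0.145583

Final: 0.145583


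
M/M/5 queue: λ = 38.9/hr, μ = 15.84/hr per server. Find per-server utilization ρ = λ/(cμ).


ρ = λ/(cμ) = 38.9/(5·15.84) = 38.9/79.20 = 0.4912

Final: 0.4912


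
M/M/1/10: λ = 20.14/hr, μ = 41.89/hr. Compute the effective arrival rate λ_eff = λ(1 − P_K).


ρ = 0.4808; P_K = (1−ρ)ρ^10/(1−ρ^11) = 0.0003428
λ_eff = λ(1 − P_K) = 20.14·(1 − 0.0003428) = 20.14·0.999657 = 20.1331 /hr

Final: 20.1331 /hr


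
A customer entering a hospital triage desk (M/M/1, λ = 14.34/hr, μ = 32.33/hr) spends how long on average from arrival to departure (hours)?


W = 1/(μ−λ) = 1/(32.33 − 14.34) = 1/17.99 = 0.05559 hr

Final: 0.05559 hr


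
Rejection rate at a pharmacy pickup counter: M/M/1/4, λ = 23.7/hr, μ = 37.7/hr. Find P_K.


ρ = λ/μ = 23.7/37.7 = 0.6286
P_K = (1−ρ)ρ^K/(1−ρ^(K+1)) = (0.3714·0.156181)/(1 − 0.098183)
= 0.057998/0.901817 = 0.064313

Final: 0.064313


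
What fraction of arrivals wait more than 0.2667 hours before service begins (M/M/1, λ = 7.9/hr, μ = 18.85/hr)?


ρ = 7.9/18.85 = 0.4191
P(Wq > t) = ρ·e^{−(μ−λ)t} = 0.4191·e^{−2.9204}
= 0.4191·0.053914 = 0.022595

Final: 0.022595


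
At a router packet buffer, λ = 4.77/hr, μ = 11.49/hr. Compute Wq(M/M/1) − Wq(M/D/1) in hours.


ρ = 4.77/11.49 = 0.4151
Wq(M/M/1) = ρ/(μ−λ) = 0.4151/6.72 = 0.06178 hr
Wq(M/D/1) = ρ/(2(μ−λ)) = 0.03089 hr
Savings = 0.06178 − 0.03089 = 0.03089 hr

Final: 0.03089 hr


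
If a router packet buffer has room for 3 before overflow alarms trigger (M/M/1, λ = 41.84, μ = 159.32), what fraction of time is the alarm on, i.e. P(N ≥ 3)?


ρ = 41.84/159.32 = 0.2626
P(N ≥ n) = ρ^n = 0.2626^3 = 0.018112

Final: 0.018112


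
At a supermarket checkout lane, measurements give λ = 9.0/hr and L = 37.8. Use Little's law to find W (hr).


W = L/λ = 37.8/9.0 = 4.2000 hr

Final: 4.2000 hr


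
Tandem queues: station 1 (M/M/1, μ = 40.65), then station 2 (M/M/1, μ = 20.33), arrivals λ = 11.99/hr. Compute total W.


Each node sees arrival rate λ = 11.99/hr (tandem ⇒ throughput preserved).
W₁ = 1/(μ₁−λ) = 1/(40.65−11.99) = 0.03489 hr
W₂ = 1/(μ₂−λ) = 1/(20.33−11.99) = 0.11990 hr
W_total = W₁ + W₂ = 0.03489 + 0.11990 = 0.15480 hr

Final: 0.15480 hr


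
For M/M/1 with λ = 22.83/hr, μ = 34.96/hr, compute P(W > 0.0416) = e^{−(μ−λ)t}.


W ~ Exponential(μ−λ) for M/M/1.
μ − λ = 34.96 − 22.83 = 12.1300
P(W > t) = e^{−(μ−λ)t} = e^{−0.5046} = 0.603742

Final: 0.603742


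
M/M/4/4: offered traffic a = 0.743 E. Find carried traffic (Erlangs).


B(4,0.743) = 0.006047 (Erlang-B)
Carried load = a(1 − B) = 0.743·(1 − 0.006047) = 0.743·0.993953 = 0.7385 E

Final: 0.7385 Erlangs


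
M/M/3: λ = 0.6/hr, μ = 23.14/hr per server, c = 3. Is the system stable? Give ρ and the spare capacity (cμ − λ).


Total capacity cμ = 3·23.14 = 69.42/hr
ρ = λ/(cμ) = 0.6/69.42 = 0.008643
Stable ⇔ ρ < 1: YES
Spare capacity = cμ − λ = 69.42 − 0.6 = 68.82/hr

Final: ρ = 0.008643; stable; margin = 68.82/hr


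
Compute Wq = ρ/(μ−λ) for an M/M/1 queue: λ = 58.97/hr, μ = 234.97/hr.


ρ = 58.97/234.97 = 0.2510
Wq = ρ/(μ−λ) = 0.2510/(234.97 − 58.97) = 0.2510/176.00 = 0.001426 hr

Final: 0.001426 hr


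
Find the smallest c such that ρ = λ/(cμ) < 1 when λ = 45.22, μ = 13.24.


Stability requires cμ > λ ⇔ c > λ/μ.
λ/μ = 45.22/13.24 = 3.4154
Minimum integer c = ⌊3.4154⌋ + 1 = 4
Check: 4·13.24 = 52.96 > 45.22, while 3·13.24 = 39.72 ≤ 45.22

Final: 4 servers


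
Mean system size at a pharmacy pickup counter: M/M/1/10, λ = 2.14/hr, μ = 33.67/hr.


ρ = 2.14/33.67 = 0.06356
L = ρ[1 − (K+1)ρ^K + Kρ^(K+1)] / [(1−ρ)(1−ρ^(K+1))]
Numerator: 0.06356·(1 − 11·1.076e-12 + 10·6.837e-14) = 0.063558
Denominator: (0.9364)·(1.000000) = 0.936442
L = 0.063558/0.936442 = 0.06787

Final: 0.06787


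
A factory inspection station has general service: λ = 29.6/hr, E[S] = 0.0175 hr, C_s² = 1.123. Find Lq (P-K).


ρ = λ·E[S] = 29.6·0.0175 = 0.5180
Lq = ρ²(1+C_s²)/(2(1−ρ)) = 0.2683·(1+1.123)/(2·0.4820)
= 0.2683·2.1230/0.9640 = 0.59093

Final: 0.59093


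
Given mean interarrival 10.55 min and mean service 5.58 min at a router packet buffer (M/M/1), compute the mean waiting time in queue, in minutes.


λ = 60/10.55 = 5.6872 /hr
μ = 60/5.58 = 10.7527 /hr
ρ = λ/μ = 5.6872/10.7527 = 0.5289
Wq = ρ/(μ−λ) = 0.5289/(10.7527−5.6872) = 0.10441 hr
In minutes: 0.10441·60 = 6.265 min

Final: 6.265 min


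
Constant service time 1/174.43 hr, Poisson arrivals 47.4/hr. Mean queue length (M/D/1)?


ρ = 47.4/174.43 = 0.2717
M/D/1: Lq = ρ²/(2(1−ρ)) = 0.07384/(2·0.7283) = 0.05070

Final: 0.05070


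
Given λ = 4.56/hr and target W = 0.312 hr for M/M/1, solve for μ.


W = 1/(μ−λ) ⇒ μ − λ = 1/W = 1/0.312 = 3.2051
μ = λ + 1/W = 4.56 + 3.2051 = 7.7651 per hr

Final: 7.7651 /hr


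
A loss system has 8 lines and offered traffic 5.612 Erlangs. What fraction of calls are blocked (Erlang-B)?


B(c,a) = (a^c/c!) / Σ_{k=0}^{c} a^k/k!
a^8/8! = 24.401739
Σ terms (k=0..8): 1.00000 + 5.61200 + 15.74727 + 29.45790 + 41.32943 + 46.38815 + 43.38838 + 34.78509 + 24.40174 = 242.109960
B = 24.401739/242.109960 = 0.100788

Final: 0.100788


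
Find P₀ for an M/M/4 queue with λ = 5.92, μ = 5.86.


a = λ/μ = 5.92/5.86 = 1.0102; ρ = a/c = 0.2526
Σ_{k=0}^{3} a^k/k! (terms k=0..3) = 1.00000 + 1.01024 + 0.51029 + 0.17184 = 2.69237
Tail: a^4/(4!(1−ρ)) = 1.04159/(24·0.7474) = 0.05806
P₀ = 1/(2.69237 + 0.05806) = 1/2.75043 = 0.363579

Final: 0.363579


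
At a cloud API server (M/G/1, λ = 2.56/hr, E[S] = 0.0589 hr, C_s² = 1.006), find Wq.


ρ = λ·E[S] = 2.56·0.0589 = 0.1508
E[S²] = E[S]²(1+C_s²) = 0.0589²·(1+1.006) = 0.006959
Wq = λ·E[S²]/(2(1−ρ)) = 2.56·0.006959/(2·0.8492) = 0.01049 hr

Final: 0.01049 hr


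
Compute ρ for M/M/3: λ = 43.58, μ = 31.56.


ρ = λ/(cμ) = 43.58/(3·31.56) = 43.58/94.68 = 0.4603

Final: 0.4603


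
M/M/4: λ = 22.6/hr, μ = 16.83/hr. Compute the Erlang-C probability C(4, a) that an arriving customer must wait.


a = λ/μ = 1.3428; ρ = a/4 = 0.3357
P₀ = 0.259607 (from M/M/c formula)
C(c,a) = [a^c/(c!(1−ρ))]·P₀ = [3.25160/(24·0.6643)]·0.259607
= 0.20395·0.259607 = 0.052947

Final: 0.052947


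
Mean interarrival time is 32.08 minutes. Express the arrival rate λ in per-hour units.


λ = 1/(interarrival time) in consistent units.
1 hour = 60 min, so λ = 60/32.08 = 1.8703 per hour

Final: 1.8703 /hr


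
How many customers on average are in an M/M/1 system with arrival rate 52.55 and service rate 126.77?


ρ = λ/μ = 52.55/126.77 = 0.4145
L = ρ/(1−ρ) = 0.4145/(1 − 0.4145) = 0.4145/0.5855 = 0.7080

Final: 0.7080


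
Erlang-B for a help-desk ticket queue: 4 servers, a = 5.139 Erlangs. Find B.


B(c,a) = (a^c/c!) / Σ_{k=0}^{c} a^k/k!
a^4/4! = 29.060510
Σ terms (k=0..4): 1.00000 + 5.13900 + 13.20466 + 22.61958 + 29.06051 = 71.023754
B = 29.060510/71.023754 = 0.409166

Final: 0.409166


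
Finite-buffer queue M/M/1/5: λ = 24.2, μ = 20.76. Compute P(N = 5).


ρ = λ/μ = 24.2/20.76 = 1.1657
P_K = (1−ρ)ρ^K/(1−ρ^(K+1)) = (-0.1657·2.152485)/(1 − 2.509159)
= -0.356674/-1.509159 = 0.236340

Final: 0.236340


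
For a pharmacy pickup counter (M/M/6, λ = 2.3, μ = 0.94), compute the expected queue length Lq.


a = λ/μ = 2.4468; ρ = a/6 = 0.4078
P₀ = 0.086138
Lq = P₀·a^c·ρ / (c!·(1−ρ)²) = 0.086138·214.58526·0.4078/(720·0.35070)
= 0.02985

Final: 0.02985


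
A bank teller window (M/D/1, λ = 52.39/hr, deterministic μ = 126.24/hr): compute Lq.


ρ = 52.39/126.24 = 0.4150
M/D/1: Lq = ρ²/(2(1−ρ)) = 0.1722/(2·0.5850) = 0.14720

Final: 0.14720


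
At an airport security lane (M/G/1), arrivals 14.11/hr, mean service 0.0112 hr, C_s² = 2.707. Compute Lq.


ρ = λ·E[S] = 14.11·0.0112 = 0.1580
Lq = ρ²(1+C_s²)/(2(1−ρ)) = 0.02497·(1+2.707)/(2·0.8420)
= 0.02497·3.7070/1.6839 = 0.05498

Final: 0.05498


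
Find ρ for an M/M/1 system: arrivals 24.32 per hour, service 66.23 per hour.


ρ = λ/μ = 24.32/66.23 = 0.3672

Final: 0.3672


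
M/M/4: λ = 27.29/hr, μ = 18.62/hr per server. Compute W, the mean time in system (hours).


a = 1.4656; ρ = 0.3664; P₀ = 0.228948
Lq = P₀·a^c·ρ/(c!(1−ρ)²) = 0.04018
Wq = Lq/λ = 0.04018/27.29 = 0.001472 hr
W = Wq + 1/μ = 0.001472 + 0.05371 = 0.05518 hr

Final: 0.05518 hr


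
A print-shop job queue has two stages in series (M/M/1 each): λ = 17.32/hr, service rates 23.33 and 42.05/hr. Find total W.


Each node sees arrival rate λ = 17.32/hr (tandem ⇒ throughput preserved).
W₁ = 1/(μ₁−λ) = 1/(23.33−17.32) = 0.16639 hr
W₂ = 1/(μ₂−λ) = 1/(42.05−17.32) = 0.04044 hr
W_total = W₁ + W₂ = 0.16639 + 0.04044 = 0.20683 hr

Final: 0.20683 hr


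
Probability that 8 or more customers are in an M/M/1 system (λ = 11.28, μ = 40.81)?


ρ = 11.28/40.81 = 0.2764
P(N ≥ n) = ρ^n = 0.2764^8 = 0.00003407

Final: 0.00003407


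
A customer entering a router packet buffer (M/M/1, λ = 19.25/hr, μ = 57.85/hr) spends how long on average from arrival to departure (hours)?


W = 1/(μ−λ) = 1/(57.85 − 19.25) = 1/38.60 = 0.02591 hr

Final: 0.02591 hr


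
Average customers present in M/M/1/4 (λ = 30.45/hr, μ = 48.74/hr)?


ρ = 30.45/48.74 = 0.6247
L = ρ[1 − (K+1)ρ^K + Kρ^(K+1)] / [(1−ρ)(1−ρ^(K+1))]
Numerator: 0.6247·(1 − 5·0.152338 + 4·0.095172) = 0.386716
Denominator: (0.3753)·(0.904828) = 0.339543
L = 0.386716/0.339543 = 1.1389

Final: 1.1389


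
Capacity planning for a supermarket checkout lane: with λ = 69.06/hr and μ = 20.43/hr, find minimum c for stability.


Stability requires cμ > λ ⇔ c > λ/μ.
λ/μ = 69.06/20.43 = 3.3803
Minimum integer c = ⌊3.3803⌋ + 1 = 4
Check: 4·20.43 = 81.72 > 69.06, while 3·20.43 = 61.29 ≤ 69.06

Final: 4 servers


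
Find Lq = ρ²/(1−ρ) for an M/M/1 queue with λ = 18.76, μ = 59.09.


ρ = 18.76/59.09 = 0.3175
Lq = ρ²/(1−ρ) = 0.1008/0.6825 = 0.1477

Final: 0.1477


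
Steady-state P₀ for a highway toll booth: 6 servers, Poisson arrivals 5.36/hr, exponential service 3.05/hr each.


a = λ/μ = 5.36/3.05 = 1.7574; ρ = a/c = 0.2929
Σ_{k=0}^{5} a^k/k! (terms k=0..5) = 1.00000 + 1.75738 + 1.54419 + 0.90457 + 0.39742 + 0.13968 = 5.74324
Tail: a^6/(6!(1−ρ)) = 29.45708/(720·0.7071) = 0.05786
P₀ = 1/(5.74324 + 0.05786) = 1/5.80110 = 0.172381

Final: 0.172381


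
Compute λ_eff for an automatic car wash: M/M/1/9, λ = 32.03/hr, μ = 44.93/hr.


ρ = 0.7129; P_K = (1−ρ)ρ^9/(1−ρ^10) = 0.014132
λ_eff = λ(1 − P_K) = 32.03·(1 − 0.014132) = 32.03·0.985868 = 31.5773 /hr

Final: 31.5773 /hr


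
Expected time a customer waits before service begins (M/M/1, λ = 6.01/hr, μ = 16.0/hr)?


ρ = 6.01/16.0 = 0.3756
Wq = ρ/(μ−λ) = 0.3756/(16.0 − 6.01) = 0.3756/9.99 = 0.03760 hr

Final: 0.03760 hr


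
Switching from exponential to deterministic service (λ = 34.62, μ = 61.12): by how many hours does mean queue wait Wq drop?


ρ = 34.62/61.12 = 0.5664
Wq(M/M/1) = ρ/(μ−λ) = 0.5664/26.50 = 0.02137 hr
Wq(M/D/1) = ρ/(2(μ−λ)) = 0.01069 hr
Savings = 0.02137 − 0.01069 = 0.01069 hr

Final: 0.01069 hr


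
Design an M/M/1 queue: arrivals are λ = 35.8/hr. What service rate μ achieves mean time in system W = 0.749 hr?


W = 1/(μ−λ) ⇒ μ − λ = 1/W = 1/0.749 = 1.3351
μ = λ + 1/W = 35.8 + 1.3351 = 37.1351 per hr

Final: 37.1351 /hr


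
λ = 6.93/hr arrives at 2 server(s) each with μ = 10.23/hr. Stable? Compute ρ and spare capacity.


Total capacity cμ = 2·10.23 = 20.46/hr
ρ = λ/(cμ) = 6.93/20.46 = 0.3387
Stable ⇔ ρ < 1: YES
Spare capacity = cμ − λ = 20.46 − 6.93 = 13.53/hr

Final: ρ = 0.3387; stable; margin = 13.53/hr


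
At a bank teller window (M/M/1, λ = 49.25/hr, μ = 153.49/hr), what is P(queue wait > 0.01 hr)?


ρ = 49.25/153.49 = 0.3209
P(Wq > t) = ρ·e^{−(μ−λ)t} = 0.3209·e^{−1.0424}
= 0.3209·0.352607 = 0.113140

Final: 0.113140


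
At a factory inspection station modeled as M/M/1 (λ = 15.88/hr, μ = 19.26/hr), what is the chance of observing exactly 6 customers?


ρ = 15.88/19.26 = 0.8245
P_n = (1−ρ)·ρ^n = (1 − 0.8245)·0.8245^6 = 0.1755·0.314170 = 0.055135

Final: 0.055135


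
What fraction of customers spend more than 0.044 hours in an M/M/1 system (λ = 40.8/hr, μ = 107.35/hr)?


W ~ Exponential(μ−λ) for M/M/1.
μ − λ = 107.35 − 40.8 = 66.5500
P(W > t) = e^{−(μ−λ)t} = e^{−2.9282} = 0.053493

Final: 0.053493


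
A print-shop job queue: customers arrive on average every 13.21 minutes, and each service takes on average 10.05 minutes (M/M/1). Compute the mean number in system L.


λ = 60/13.21 = 4.5420 /hr
μ = 60/10.05 = 5.9701 /hr
ρ = λ/μ = 4.5420/5.9701 = 0.7608
L = ρ/(1−ρ) = 0.7608/0.2392 = 3.1804

Final: 3.1804


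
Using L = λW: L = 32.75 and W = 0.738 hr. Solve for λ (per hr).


λ = L/W = 32.75/0.738 = 44.3767 /hr

Final: 44.3767 /hr


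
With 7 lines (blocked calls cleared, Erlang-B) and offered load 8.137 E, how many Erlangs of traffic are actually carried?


B(7,8.137) = 0.315841 (Erlang-B)
Carried load = a(1 − B) = 8.137·(1 − 0.315841) = 8.137·0.684159 = 5.5670 E

Final: 5.5670 Erlangs


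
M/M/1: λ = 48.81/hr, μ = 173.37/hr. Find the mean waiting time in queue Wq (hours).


ρ = 48.81/173.37 = 0.2815
Wq = ρ/(μ−λ) = 0.2815/(173.37 − 48.81) = 0.2815/124.56 = 0.002260 hr

Final: 0.002260 hr


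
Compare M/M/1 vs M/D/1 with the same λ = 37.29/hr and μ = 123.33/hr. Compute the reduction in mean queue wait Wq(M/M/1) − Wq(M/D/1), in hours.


ρ = 37.29/123.33 = 0.3024
Wq(M/M/1) = ρ/(μ−λ) = 0.3024/86.04 = 0.003514 hr
Wq(M/D/1) = ρ/(2(μ−λ)) = 0.001757 hr
Savings = 0.003514 − 0.001757 = 0.001757 hr

Final: 0.001757 hr


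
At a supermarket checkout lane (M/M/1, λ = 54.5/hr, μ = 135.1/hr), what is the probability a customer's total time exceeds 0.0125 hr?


W ~ Exponential(μ−λ) for M/M/1.
μ − λ = 135.1 − 54.5 = 80.6000
P(W > t) = e^{−(μ−λ)t} = e^{−1.0075} = 0.365131

Final: 0.365131


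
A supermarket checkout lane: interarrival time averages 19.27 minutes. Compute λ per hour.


λ = 1/(interarrival time) in consistent units.
1 hour = 60 min, so λ = 60/19.27 = 3.1136 per hour

Final: 3.1136 /hr


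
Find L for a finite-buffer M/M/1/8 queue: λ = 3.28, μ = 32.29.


ρ = 3.28/32.29 = 0.1016
L = ρ[1 − (K+1)ρ^K + Kρ^(K+1)] / [(1−ρ)(1−ρ^(K+1))]
Numerator: 0.1016·(1 − 9·0.00000001134 + 8·0.000000001151) = 0.101579
Denominator: (0.8984)·(1.000000) = 0.898421
L = 0.101579/0.898421 = 0.1131

Final: 0.1131


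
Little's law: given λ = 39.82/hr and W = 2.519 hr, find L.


L = λW = 39.82·2.519 = 100.3066

Final: 100.3066


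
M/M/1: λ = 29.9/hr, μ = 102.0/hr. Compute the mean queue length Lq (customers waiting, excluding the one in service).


ρ = 29.9/102.0 = 0.2931
Lq = ρ²/(1−ρ) = 0.08593/0.7069 = 0.1216

Final: 0.1216


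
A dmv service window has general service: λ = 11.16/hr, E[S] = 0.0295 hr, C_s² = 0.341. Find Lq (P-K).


ρ = λ·E[S] = 11.16·0.0295 = 0.3292
Lq = ρ²(1+C_s²)/(2(1−ρ)) = 0.1084·(1+0.341)/(2·0.6708)
= 0.1084·1.3410/1.3416 = 0.10834

Final: 0.10834


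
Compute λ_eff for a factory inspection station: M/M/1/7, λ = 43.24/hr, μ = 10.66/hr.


ρ = 4.0563; P_K = (1−ρ)ρ^7/(1−ρ^8) = 0.753479
λ_eff = λ(1 − P_K) = 43.24·(1 − 0.753479) = 43.24·0.246521 = 10.6596 /hr

Final: 10.6596 /hr


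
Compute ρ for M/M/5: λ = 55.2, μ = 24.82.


ρ = λ/(cμ) = 55.2/(5·24.82) = 55.2/124.10 = 0.4448

Final: 0.4448


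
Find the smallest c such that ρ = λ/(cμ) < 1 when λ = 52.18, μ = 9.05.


Stability requires cμ > λ ⇔ c > λ/μ.
λ/μ = 52.18/9.05 = 5.7657
Minimum integer c = ⌊5.7657⌋ + 1 = 6
Check: 6·9.05 = 54.30 > 52.18, while 5·9.05 = 45.25 ≤ 52.18

Final: 6 servers


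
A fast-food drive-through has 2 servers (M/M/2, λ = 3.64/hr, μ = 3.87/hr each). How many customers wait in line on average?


a = λ/μ = 0.9406; ρ = a/2 = 0.4703
P₀ = 0.360281
Lq = P₀·a^c·ρ / (c!·(1−ρ)²) = 0.360281·0.88467·0.4703/(2·0.28060)
= 0.26710

Final: 0.26710


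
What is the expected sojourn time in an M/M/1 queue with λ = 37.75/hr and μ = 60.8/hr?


W = 1/(μ−λ) = 1/(60.8 − 37.75) = 1/23.05 = 0.04338 hr

Final: 0.04338 hr


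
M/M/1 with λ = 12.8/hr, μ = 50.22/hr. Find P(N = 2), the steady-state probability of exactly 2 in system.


ρ = 12.8/50.22 = 0.2549
P_n = (1−ρ)·ρ^n = (1 − 0.2549)·0.2549^2 = 0.7451·0.064963 = 0.048405

Final: 0.048405


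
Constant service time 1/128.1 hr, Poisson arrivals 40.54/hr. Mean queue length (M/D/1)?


ρ = 40.54/128.1 = 0.3165
M/D/1: Lq = ρ²/(2(1−ρ)) = 0.1002/(2·0.6835) = 0.07326

Final: 0.07326


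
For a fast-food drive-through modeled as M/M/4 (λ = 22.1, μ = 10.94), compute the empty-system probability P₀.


a = λ/μ = 22.1/10.94 = 2.0201; ρ = a/c = 0.5050
Σ_{k=0}^{3} a^k/k! (terms k=0..3) = 1.00000 + 2.02011 + 2.04042 + 1.37396 = 6.43449
Tail: a^4/(4!(1−ρ)) = 16.65328/(24·0.4950) = 1.40187
P₀ = 1/(6.43449 + 1.40187) = 1/7.83636 = 0.127610

Final: 0.127610


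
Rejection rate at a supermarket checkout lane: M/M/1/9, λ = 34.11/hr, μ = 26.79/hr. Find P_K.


ρ = λ/μ = 34.11/26.79 = 1.2732
P_K = (1−ρ)ρ^K/(1−ρ^(K+1)) = (-0.2732·8.793890)/(1 − 11.196700)
= -2.402810/-10.196700 = 0.235646

Final: 0.235646


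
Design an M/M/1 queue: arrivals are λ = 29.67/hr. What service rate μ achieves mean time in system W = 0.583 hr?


W = 1/(μ−λ) ⇒ μ − λ = 1/W = 1/0.583 = 1.7153
μ = λ + 1/W = 29.67 + 1.7153 = 31.3853 per hr

Final: 31.3853 /hr


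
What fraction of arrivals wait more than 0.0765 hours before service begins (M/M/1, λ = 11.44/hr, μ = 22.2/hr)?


ρ = 11.44/22.2 = 0.5153
P(Wq > t) = ρ·e^{−(μ−λ)t} = 0.5153·e^{−0.8231}
= 0.5153·0.439051 = 0.226250

Final: 0.226250


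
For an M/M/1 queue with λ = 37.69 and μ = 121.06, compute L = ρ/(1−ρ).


ρ = λ/μ = 37.69/121.06 = 0.3113
L = ρ/(1−ρ) = 0.3113/(1 − 0.3113) = 0.3113/0.6887 = 0.4521

Final: 0.4521


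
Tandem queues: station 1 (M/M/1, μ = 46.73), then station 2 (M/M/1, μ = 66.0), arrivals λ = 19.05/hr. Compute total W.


Each node sees arrival rate λ = 19.05/hr (tandem ⇒ throughput preserved).
W₁ = 1/(μ₁−λ) = 1/(46.73−19.05) = 0.03613 hr
W₂ = 1/(μ₂−λ) = 1/(66.0−19.05) = 0.02130 hr
W_total = W₁ + W₂ = 0.03613 + 0.02130 = 0.05743 hr

Final: 0.05743 hr


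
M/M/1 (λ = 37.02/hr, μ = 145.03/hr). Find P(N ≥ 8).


ρ = 37.02/145.03 = 0.2553
P(N ≥ n) = ρ^n = 0.2553^8 = 0.00001802

Final: 0.00001802


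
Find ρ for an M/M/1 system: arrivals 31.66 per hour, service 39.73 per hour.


ρ = λ/μ = 31.66/39.73 = 0.7969

Final: 0.7969


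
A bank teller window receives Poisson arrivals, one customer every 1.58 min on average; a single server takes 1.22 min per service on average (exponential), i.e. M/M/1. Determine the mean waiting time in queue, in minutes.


λ = 60/1.58 = 37.9747 /hr
μ = 60/1.22 = 49.1803 /hr
ρ = λ/μ = 37.9747/49.1803 = 0.7722
Wq = ρ/(μ−λ) = 0.7722/(49.1803−37.9747) = 0.06891 hr
In minutes: 0.06891·60 = 4.134 min

Final: 4.134 min


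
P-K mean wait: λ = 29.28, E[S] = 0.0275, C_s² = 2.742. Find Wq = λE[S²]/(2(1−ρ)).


ρ = λ·E[S] = 29.28·0.0275 = 0.8052
E[S²] = E[S]²(1+C_s²) = 0.0275²·(1+2.742) = 0.002830
Wq = λ·E[S²]/(2(1−ρ)) = 29.28·0.002830/(2·0.1948) = 0.21268 hr

Final: 0.21268 hr


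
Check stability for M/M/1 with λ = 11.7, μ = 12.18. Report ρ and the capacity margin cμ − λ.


Total capacity cμ = 1·12.18 = 12.18/hr
ρ = λ/(cμ) = 11.7/12.18 = 0.9606
Stable ⇔ ρ < 1: YES
Spare capacity = cμ − λ = 12.18 − 11.7 = 0.48/hr

Final: ρ = 0.9606; stable; margin = 0.48/hr


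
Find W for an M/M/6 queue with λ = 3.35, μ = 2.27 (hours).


a = 1.4758; ρ = 0.2460; P₀ = 0.228551
Lq = P₀·a^c·ρ/(c!(1−ρ)²) = 0.001419
Wq = Lq/λ = 0.001419/3.35 = 0.0004234 hr
W = Wq + 1/μ = 0.0004234 + 0.44053 = 0.44095 hr

Final: 0.44095 hr


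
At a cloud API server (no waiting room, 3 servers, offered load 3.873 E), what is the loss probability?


B(c,a) = (a^c/c!) / Σ_{k=0}^{c} a^k/k!
a^3/3! = 9.682583
Σ terms (k=0..3): 1.00000 + 3.87300 + 7.50006 + 9.68258 = 22.055648
B = 9.682583/22.055648 = 0.439007

Final: 0.439007


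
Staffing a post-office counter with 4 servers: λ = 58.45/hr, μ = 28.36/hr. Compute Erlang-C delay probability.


a = λ/μ = 2.0610; ρ = a/4 = 0.5153
P₀ = 0.122028 (from M/M/c formula)
C(c,a) = [a^c/(c!(1−ρ))]·P₀ = [18.04318/(24·0.4847)]·0.122028
= 1.55090·0.122028 = 0.189253

Final: 0.189253


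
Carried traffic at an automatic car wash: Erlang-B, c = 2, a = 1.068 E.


B(2,1.068) = 0.216165 (Erlang-B)
Carried load = a(1 − B) = 1.068·(1 − 0.216165) = 1.068·0.783835 = 0.8371 E

Final: 0.8371 Erlangs


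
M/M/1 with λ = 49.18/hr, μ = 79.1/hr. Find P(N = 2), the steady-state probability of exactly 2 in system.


ρ = 49.18/79.1 = 0.6217
P_n = (1−ρ)·ρ^n = (1 − 0.6217)·0.6217^2 = 0.3783·0.386566 = 0.146221

Final: 0.146221


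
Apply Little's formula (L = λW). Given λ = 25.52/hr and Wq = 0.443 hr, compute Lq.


Lq = λWq = 25.52·0.443 = 11.3054

Final: 11.3054


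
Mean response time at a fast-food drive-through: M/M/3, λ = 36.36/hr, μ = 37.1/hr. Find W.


a = 0.9801; ρ = 0.3267; P₀ = 0.371289
Lq = P₀·a^c·ρ/(c!(1−ρ)²) = 0.04198
Wq = Lq/λ = 0.04198/36.36 = 0.001154 hr
W = Wq + 1/μ = 0.001154 + 0.02695 = 0.02811 hr

Final: 0.02811 hr


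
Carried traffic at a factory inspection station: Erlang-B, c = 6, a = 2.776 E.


B(6,2.776) = 0.040540 (Erlang-B)
Carried load = a(1 − B) = 2.776·(1 − 0.040540) = 2.776·0.959460 = 2.6635 E

Final: 2.6635 Erlangs


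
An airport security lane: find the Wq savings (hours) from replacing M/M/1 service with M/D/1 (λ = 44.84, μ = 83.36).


ρ = 44.84/83.36 = 0.5379
Wq(M/M/1) = ρ/(μ−λ) = 0.5379/38.52 = 0.01396 hr
Wq(M/D/1) = ρ/(2(μ−λ)) = 0.006982 hr
Savings = 0.01396 − 0.006982 = 0.006982 hr

Final: 0.006982 hr


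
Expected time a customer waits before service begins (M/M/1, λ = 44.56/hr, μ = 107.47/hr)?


ρ = 44.56/107.47 = 0.4146
Wq = ρ/(μ−λ) = 0.4146/(107.47 − 44.56) = 0.4146/62.91 = 0.006591 hr

Final: 0.006591 hr


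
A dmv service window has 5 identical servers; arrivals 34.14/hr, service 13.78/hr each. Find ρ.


ρ = λ/(cμ) = 34.14/(5·13.78) = 34.14/68.90 = 0.4955

Final: 0.4955


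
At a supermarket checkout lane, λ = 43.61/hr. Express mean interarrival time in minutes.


Mean interarrival time = 1/λ = 1/43.61 hour = 0.02293 hour
In minutes: 0.02293 × 60 = 1.3758 min

Final: 1.3758 min


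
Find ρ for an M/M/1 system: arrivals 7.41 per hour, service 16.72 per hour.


ρ = λ/μ = 7.41/16.72 = 0.4432

Final: 0.4432


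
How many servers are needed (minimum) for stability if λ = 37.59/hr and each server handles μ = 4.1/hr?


Stability requires cμ > λ ⇔ c > λ/μ.
λ/μ = 37.59/4.1 = 9.1683
Minimum integer c = ⌊9.1683⌋ + 1 = 10
Check: 10·4.1 = 41.00 > 37.59, while 9·4.1 = 36.90 ≤ 37.59

Final: 10 servers


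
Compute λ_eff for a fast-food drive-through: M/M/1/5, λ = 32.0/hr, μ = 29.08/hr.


ρ = 1.1004; P_K = (1−ρ)ρ^5/(1−ρ^6) = 0.208908
λ_eff = λ(1 − P_K) = 32.0·(1 − 0.208908) = 32.0·0.791092 = 25.3149 /hr

Final: 25.3149 /hr


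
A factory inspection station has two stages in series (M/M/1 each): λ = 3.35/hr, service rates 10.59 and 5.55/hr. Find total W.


Each node sees arrival rate λ = 3.35/hr (tandem ⇒ throughput preserved).
W₁ = 1/(μ₁−λ) = 1/(10.59−3.35) = 0.13812 hr
W₂ = 1/(μ₂−λ) = 1/(5.55−3.35) = 0.45455 hr
W_total = W₁ + W₂ = 0.13812 + 0.45455 = 0.59267 hr

Final: 0.59267 hr


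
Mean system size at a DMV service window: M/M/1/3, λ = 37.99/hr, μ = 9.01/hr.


ρ = 37.99/9.01 = 4.2164
L = ρ[1 − (K+1)ρ^K + Kρ^(K+1)] / [(1−ρ)(1−ρ^(K+1))]
Numerator: 4.2164·(1 − 4·74.960678 + 3·316.066167) = 2737.960758
Denominator: (-3.2164)·(-315.066167) = 1013.387074
L = 2737.960758/1013.387074 = 2.7018

Final: 2.7018


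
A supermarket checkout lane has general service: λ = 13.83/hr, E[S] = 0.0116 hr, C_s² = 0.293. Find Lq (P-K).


ρ = λ·E[S] = 13.83·0.0116 = 0.1604
Lq = ρ²(1+C_s²)/(2(1−ρ)) = 0.02574·(1+0.293)/(2·0.8396)
= 0.02574·1.2930/1.6791 = 0.01982

Final: 0.01982


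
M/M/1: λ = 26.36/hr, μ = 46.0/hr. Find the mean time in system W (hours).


W = 1/(μ−λ) = 1/(46.0 − 26.36) = 1/19.64 = 0.05092 hr

Final: 0.05092 hr


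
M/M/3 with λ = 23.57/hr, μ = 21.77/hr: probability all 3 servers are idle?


a = λ/μ = 23.57/21.77 = 1.0827; ρ = a/c = 0.3609
Σ_{k=0}^{2} a^k/k! (terms k=0..2) = 1.00000 + 1.08268 + 0.58610 = 2.66878
Tail: a^3/(3!(1−ρ)) = 1.26912/(6·0.6391) = 0.33096
P₀ = 1/(2.66878 + 0.33096) = 1/2.99975 = 0.333362

Final: 0.333362


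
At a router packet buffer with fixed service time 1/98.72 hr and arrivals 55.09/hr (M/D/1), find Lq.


ρ = 55.09/98.72 = 0.5580
M/D/1: Lq = ρ²/(2(1−ρ)) = 0.3114/(2·0.4420) = 0.35231

Final: 0.35231


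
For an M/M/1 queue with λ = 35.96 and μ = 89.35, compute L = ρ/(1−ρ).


ρ = λ/μ = 35.96/89.35 = 0.4025
L = ρ/(1−ρ) = 0.4025/(1 − 0.4025) = 0.4025/0.5975 = 0.6735

Final: 0.6735


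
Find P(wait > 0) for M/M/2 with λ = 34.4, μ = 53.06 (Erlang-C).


a = λ/μ = 0.6483; ρ = a/2 = 0.3242
P₀ = 0.510390 (from M/M/c formula)
C(c,a) = [a^c/(c!(1−ρ))]·P₀ = [0.42032/(2·0.6758)]·0.510390
= 0.31096·0.510390 = 0.158713

Final: 0.158713


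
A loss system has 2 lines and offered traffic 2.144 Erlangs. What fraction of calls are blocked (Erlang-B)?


B(c,a) = (a^c/c!) / Σ_{k=0}^{c} a^k/k!
a^2/2! = 2.298368
Σ terms (k=0..2): 1.00000 + 2.14400 + 2.29837 = 5.442368
B = 2.298368/5.442368 = 0.422310

Final: 0.422310


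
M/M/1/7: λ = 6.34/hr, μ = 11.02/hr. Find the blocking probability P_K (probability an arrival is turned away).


ρ = λ/μ = 6.34/11.02 = 0.5753
P_K = (1−ρ)ρ^K/(1−ρ^(K+1)) = (0.4247·0.020862)/(1 − 0.012002)
= 0.008860/0.987998 = 0.008967

Final: 0.008967


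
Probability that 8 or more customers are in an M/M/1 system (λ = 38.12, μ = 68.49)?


ρ = 38.12/68.49 = 0.5566
P(N ≥ n) = ρ^n = 0.5566^8 = 0.009209

Final: 0.009209


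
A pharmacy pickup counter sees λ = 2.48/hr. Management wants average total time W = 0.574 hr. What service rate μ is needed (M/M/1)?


W = 1/(μ−λ) ⇒ μ − λ = 1/W = 1/0.574 = 1.7422
μ = λ + 1/W = 2.48 + 1.7422 = 4.2222 per hr

Final: 4.2222 /hr


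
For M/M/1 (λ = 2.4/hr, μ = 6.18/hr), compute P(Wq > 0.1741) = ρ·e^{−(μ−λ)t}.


ρ = 2.4/6.18 = 0.3883
P(Wq > t) = ρ·e^{−(μ−λ)t} = 0.3883·e^{−0.6581}
= 0.3883·0.517835 = 0.201101

Final: 0.201101


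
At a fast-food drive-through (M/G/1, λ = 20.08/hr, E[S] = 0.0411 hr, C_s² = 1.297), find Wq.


ρ = λ·E[S] = 20.08·0.0411 = 0.8253
E[S²] = E[S]²(1+C_s²) = 0.0411²·(1+1.297) = 0.003880
Wq = λ·E[S²]/(2(1−ρ)) = 20.08·0.003880/(2·0.1747) = 0.22297 hr

Final: 0.22297 hr


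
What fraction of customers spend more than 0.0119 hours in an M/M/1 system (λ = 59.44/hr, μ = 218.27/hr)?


W ~ Exponential(μ−λ) for M/M/1.
μ − λ = 218.27 − 59.44 = 158.8300
P(W > t) = e^{−(μ−λ)t} = e^{−1.8901} = 0.151060

Final: 0.151060


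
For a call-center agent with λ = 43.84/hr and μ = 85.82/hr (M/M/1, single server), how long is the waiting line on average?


ρ = 43.84/85.82 = 0.5108
Lq = ρ²/(1−ρ) = 0.2610/0.4892 = 0.5335

Final: 0.5335


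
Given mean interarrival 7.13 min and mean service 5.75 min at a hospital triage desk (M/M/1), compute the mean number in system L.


λ = 60/7.13 = 8.4151 /hr
μ = 60/5.75 = 10.4348 /hr
ρ = λ/μ = 8.4151/10.4348 = 0.8065
L = ρ/(1−ρ) = 0.8065/0.1935 = 4.1667

Final: 4.1667


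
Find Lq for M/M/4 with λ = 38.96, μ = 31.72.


a = λ/μ = 1.2282; ρ = a/4 = 0.3071
P₀ = 0.291697
Lq = P₀·a^c·ρ / (c!·(1−ρ)²) = 0.291697·2.27585·0.3071/(24·0.48016)
= 0.01769

Final: 0.01769


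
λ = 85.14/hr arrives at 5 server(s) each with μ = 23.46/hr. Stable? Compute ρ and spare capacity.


Total capacity cμ = 5·23.46 = 117.30/hr
ρ = λ/(cμ) = 85.14/117.30 = 0.7258
Stable ⇔ ρ < 1: YES
Spare capacity = cμ − λ = 117.30 − 85.14 = 32.16/hr

Final: ρ = 0.7258; stable; margin = 32.16/hr


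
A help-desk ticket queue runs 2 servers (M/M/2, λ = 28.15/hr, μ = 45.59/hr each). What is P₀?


a = λ/μ = 28.15/45.59 = 0.6175; ρ = a/c = 0.3087
Σ_{k=0}^{1} a^k/k! (terms k=0..1) = 1.00000 + 0.61746 = 1.61746
Tail: a^2/(2!(1−ρ)) = 0.38126/(2·0.6913) = 0.27577
P₀ = 1/(1.61746 + 0.27577) = 1/1.89323 = 0.528199

Final: 0.528199


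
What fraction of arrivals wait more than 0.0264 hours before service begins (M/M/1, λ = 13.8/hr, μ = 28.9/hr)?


ρ = 13.8/28.9 = 0.4775
P(Wq > t) = ρ·e^{−(μ−λ)t} = 0.4775·e^{−0.3986}
= 0.4775·0.671232 = 0.320519

Final: 0.320519


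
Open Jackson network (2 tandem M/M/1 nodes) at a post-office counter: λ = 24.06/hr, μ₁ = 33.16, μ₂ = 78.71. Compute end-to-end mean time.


Each node sees arrival rate λ = 24.06/hr (tandem ⇒ throughput preserved).
W₁ = 1/(μ₁−λ) = 1/(33.16−24.06) = 0.10989 hr
W₂ = 1/(μ₂−λ) = 1/(78.71−24.06) = 0.01830 hr
W_total = W₁ + W₂ = 0.10989 + 0.01830 = 0.12819 hr

Final: 0.12819 hr


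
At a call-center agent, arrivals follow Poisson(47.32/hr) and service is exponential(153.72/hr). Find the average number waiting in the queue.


ρ = 47.32/153.72 = 0.3078
Lq = ρ²/(1−ρ) = 0.09476/0.6922 = 0.1369

Final: 0.1369


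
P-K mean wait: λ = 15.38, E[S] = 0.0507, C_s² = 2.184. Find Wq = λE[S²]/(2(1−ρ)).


ρ = λ·E[S] = 15.38·0.0507 = 0.7798
E[S²] = E[S]²(1+C_s²) = 0.0507²·(1+2.184) = 0.008184
Wq = λ·E[S²]/(2(1−ρ)) = 15.38·0.008184/(2·0.2202) = 0.28578 hr

Final: 0.28578 hr


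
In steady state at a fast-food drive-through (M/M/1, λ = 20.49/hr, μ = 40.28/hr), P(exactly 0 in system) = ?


ρ = 20.49/40.28 = 0.5087
P_n = (1−ρ)·ρ^n = (1 − 0.5087)·0.5087^0 = 0.4913·1.000000 = 0.491311

Final: 0.491311


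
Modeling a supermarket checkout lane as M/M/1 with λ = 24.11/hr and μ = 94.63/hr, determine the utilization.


ρ = λ/μ = 24.11/94.63 = 0.2548

Final: 0.2548


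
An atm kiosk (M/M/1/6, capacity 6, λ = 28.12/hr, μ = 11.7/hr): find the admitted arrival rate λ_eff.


ρ = 2.4034; P_K = (1−ρ)ρ^6/(1−ρ^7) = 0.585189
λ_eff = λ(1 − P_K) = 28.12·(1 − 0.585189) = 28.12·0.414811 = 11.6645 /hr

Final: 11.6645 /hr


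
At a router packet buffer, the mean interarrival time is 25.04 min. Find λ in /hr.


λ = 1/(interarrival time) in consistent units.
1 hour = 60 min, so λ = 60/25.04 = 2.3962 per hour

Final: 2.3962 /hr


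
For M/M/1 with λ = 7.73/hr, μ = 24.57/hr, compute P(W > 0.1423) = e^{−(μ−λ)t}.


W ~ Exponential(μ−λ) for M/M/1.
μ − λ = 24.57 − 7.73 = 16.8400
P(W > t) = e^{−(μ−λ)t} = e^{−2.3963} = 0.091051

Final: 0.091051
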